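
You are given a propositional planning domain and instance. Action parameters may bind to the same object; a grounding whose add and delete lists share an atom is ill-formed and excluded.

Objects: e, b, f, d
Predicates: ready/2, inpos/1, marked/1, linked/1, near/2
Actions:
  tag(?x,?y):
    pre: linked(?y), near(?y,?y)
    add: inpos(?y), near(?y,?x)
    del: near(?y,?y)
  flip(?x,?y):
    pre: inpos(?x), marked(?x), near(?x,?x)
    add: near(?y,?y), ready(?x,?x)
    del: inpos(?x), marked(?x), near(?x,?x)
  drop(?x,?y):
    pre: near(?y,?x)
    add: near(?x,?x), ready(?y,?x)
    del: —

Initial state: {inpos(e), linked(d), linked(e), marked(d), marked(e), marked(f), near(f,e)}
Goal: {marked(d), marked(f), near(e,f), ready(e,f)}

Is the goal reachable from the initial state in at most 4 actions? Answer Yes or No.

Yes

1. drop(e,f)  →  {inpos(e), linked(d), linked(e), marked(d), marked(e), marked(f), near(e,e), near(f,e), ready(f,e)}
2. tag(f,e)  →  {inpos(e), linked(d), linked(e), marked(d), marked(e), marked(f), near(e,f), near(f,e), ready(f,e)}
3. drop(f,e)  →  {inpos(e), linked(d), linked(e), marked(d), marked(e), marked(f), near(e,f), near(f,e), near(f,f), ready(e,f), ready(f,e)}
optimal plan length = 3; 3 ≤ 4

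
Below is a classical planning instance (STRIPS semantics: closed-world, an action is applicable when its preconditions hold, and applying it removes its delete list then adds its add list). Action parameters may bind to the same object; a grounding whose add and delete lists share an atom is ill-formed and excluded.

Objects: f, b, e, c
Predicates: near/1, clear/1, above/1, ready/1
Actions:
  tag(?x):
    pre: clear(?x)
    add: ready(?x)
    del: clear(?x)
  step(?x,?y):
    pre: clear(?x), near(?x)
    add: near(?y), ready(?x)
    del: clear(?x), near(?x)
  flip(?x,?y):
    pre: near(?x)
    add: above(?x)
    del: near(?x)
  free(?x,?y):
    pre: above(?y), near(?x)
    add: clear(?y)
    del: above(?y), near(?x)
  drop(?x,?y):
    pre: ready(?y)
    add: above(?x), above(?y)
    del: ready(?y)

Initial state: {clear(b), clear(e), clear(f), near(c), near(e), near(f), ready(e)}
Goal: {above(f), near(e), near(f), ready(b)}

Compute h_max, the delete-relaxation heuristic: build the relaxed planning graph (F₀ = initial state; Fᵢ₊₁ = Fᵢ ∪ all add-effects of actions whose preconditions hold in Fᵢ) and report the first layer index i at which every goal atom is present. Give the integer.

1

F0 = init (7 atoms)
F1 = F0 ∪ {above(b), above(c), above(e), above(f), near(b), ready(b), ready(f)}  (14 atoms)
goal ⊆ F1  ⇒  h_max = 1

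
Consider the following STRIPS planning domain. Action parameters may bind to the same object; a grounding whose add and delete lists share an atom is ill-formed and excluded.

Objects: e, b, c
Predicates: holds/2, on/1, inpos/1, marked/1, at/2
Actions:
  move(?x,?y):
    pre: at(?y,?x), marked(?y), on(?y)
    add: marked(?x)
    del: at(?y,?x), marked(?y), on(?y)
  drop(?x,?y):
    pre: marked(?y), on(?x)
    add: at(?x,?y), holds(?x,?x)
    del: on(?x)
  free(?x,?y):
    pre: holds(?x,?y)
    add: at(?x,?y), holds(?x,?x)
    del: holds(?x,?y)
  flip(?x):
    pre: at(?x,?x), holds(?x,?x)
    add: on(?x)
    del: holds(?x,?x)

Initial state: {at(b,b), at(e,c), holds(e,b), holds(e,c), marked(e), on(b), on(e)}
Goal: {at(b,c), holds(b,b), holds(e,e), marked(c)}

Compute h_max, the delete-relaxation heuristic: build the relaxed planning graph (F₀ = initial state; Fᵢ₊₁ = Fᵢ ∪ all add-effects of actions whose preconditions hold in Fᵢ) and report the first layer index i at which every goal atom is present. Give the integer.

F0 = init (7 atoms)
F1 = F0 ∪ {at(b,e), at(e,b), at(e,e), holds(b,b), holds(e,e), marked(c)}  (13 atoms)
F2 = F1 ∪ {at(b,c), marked(b)}  (15 atoms)
goal ⊆ F2  ⇒  h_max = 2

2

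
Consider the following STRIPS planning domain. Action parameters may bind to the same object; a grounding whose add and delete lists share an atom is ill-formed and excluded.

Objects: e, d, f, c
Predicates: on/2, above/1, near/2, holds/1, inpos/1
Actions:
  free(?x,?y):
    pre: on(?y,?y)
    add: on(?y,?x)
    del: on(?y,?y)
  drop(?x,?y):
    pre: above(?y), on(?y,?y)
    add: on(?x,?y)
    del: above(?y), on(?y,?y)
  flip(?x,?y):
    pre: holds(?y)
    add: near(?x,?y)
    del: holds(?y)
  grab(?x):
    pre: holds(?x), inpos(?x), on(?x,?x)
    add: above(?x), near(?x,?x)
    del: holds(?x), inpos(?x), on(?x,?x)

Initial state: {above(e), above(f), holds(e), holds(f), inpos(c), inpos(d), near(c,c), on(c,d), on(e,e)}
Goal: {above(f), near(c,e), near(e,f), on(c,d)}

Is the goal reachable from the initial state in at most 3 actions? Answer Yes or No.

1. flip(e,f)  →  {above(e), above(f), holds(e), inpos(c), inpos(d), near(c,c), near(e,f), on(c,d), on(e,e)}
2. flip(c,e)  →  {above(e), above(f), inpos(c), inpos(d), near(c,c), near(c,e), near(e,f), on(c,d), on(e,e)}
optimal plan length = 2; 2 ≤ 3

Yes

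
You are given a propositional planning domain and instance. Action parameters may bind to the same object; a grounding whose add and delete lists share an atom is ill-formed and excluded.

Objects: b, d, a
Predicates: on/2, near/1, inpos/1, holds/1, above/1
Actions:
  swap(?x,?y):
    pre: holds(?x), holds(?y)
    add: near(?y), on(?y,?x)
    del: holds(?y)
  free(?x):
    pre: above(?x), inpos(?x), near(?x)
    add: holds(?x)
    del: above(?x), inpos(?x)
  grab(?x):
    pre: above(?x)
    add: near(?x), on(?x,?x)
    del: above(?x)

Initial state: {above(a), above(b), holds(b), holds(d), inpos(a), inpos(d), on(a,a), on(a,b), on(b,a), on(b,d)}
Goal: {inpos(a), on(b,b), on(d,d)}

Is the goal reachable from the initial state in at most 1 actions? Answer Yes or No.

1. swap(b,b)  →  {above(a), above(b), holds(d), inpos(a), inpos(d), near(b), on(a,a), on(a,b), on(b,a), on(b,b), on(b,d)}
2. swap(d,d)  →  {above(a), above(b), inpos(a), inpos(d), near(b), near(d), on(a,a), on(a,b), on(b,a), on(b,b), on(b,d), on(d,d)}
optimal plan length = 2; 2 > 1

No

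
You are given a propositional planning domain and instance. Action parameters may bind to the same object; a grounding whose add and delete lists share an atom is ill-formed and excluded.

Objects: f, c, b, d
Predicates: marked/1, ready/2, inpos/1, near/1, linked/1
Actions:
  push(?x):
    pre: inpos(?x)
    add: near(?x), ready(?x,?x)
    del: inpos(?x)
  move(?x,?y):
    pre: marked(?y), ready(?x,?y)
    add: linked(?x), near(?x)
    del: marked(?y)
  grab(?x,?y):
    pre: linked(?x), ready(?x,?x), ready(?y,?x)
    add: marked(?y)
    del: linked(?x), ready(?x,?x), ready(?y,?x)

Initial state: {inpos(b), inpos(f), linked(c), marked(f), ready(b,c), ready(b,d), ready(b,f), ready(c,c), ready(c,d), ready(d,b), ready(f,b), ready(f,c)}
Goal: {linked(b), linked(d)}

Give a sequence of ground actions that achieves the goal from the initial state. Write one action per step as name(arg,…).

move(b,f); grab(c,b); move(d,b)

1. move(b,f)  →  {inpos(b), inpos(f), linked(b), linked(c), near(b), ready(b,c), ready(b,d), ready(b,f), ready(c,c), ready(c,d), ready(d,b), ready(f,b), ready(f,c)}
2. grab(c,b)  →  {inpos(b), inpos(f), linked(b), marked(b), near(b), ready(b,d), ready(b,f), ready(c,d), ready(d,b), ready(f,b), ready(f,c)}
3. move(d,b)  →  {inpos(b), inpos(f), linked(b), linked(d), near(b), near(d), ready(b,d), ready(b,f), ready(c,d), ready(d,b), ready(f,b), ready(f,c)}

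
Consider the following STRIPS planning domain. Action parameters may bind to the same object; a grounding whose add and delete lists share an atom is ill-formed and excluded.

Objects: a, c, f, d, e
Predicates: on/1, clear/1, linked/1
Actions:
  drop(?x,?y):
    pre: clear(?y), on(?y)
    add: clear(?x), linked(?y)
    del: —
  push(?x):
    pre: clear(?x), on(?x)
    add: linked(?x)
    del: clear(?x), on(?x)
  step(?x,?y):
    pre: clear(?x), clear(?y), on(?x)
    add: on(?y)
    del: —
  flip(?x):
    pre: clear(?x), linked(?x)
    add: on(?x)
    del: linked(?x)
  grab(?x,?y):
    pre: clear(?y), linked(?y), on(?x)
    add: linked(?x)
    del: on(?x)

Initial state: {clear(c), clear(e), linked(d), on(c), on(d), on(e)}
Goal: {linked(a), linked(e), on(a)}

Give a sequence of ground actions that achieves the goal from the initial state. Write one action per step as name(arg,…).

1. drop(a,e)  →  {clear(a), clear(c), clear(e), linked(d), linked(e), on(c), on(d), on(e)}
2. step(c,a)  →  {clear(a), clear(c), clear(e), linked(d), linked(e), on(a), on(c), on(d), on(e)}
3. drop(a,a)  →  {clear(a), clear(c), clear(e), linked(a), linked(d), linked(e), on(a), on(c), on(d), on(e)}

drop(a,e); step(c,a); drop(a,a)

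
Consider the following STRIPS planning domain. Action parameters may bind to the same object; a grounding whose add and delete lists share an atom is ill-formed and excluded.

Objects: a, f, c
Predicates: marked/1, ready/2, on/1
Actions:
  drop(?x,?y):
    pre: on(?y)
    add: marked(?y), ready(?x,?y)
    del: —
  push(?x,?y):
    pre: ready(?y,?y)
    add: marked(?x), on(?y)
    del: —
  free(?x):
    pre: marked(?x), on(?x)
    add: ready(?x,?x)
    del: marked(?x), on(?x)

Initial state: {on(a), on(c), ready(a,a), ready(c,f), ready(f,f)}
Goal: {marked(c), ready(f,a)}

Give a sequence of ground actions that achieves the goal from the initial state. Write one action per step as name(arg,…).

1. drop(a,c)  →  {marked(c), on(a), on(c), ready(a,a), ready(a,c), ready(c,f), ready(f,f)}
2. drop(f,a)  →  {marked(a), marked(c), on(a), on(c), ready(a,a), ready(a,c), ready(c,f), ready(f,a), ready(f,f)}

drop(a,c); drop(f,a)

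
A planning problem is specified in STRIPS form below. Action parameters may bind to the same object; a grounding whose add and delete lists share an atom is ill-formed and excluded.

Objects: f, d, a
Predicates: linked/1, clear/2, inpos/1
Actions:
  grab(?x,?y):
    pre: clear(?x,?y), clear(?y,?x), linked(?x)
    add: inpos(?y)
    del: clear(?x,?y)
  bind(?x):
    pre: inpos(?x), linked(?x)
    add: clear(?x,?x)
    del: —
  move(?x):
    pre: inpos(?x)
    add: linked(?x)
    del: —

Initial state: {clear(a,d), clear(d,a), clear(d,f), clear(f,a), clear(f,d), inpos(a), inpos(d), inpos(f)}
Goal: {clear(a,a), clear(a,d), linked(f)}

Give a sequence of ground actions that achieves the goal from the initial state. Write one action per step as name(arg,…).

move(f); move(a); bind(a)

1. move(f)  →  {clear(a,d), clear(d,a), clear(d,f), clear(f,a), clear(f,d), inpos(a), inpos(d), inpos(f), linked(f)}
2. move(a)  →  {clear(a,d), clear(d,a), clear(d,f), clear(f,a), clear(f,d), inpos(a), inpos(d), inpos(f), linked(a), linked(f)}
3. bind(a)  →  {clear(a,a), clear(a,d), clear(d,a), clear(d,f), clear(f,a), clear(f,d), inpos(a), inpos(d), inpos(f), linked(a), linked(f)}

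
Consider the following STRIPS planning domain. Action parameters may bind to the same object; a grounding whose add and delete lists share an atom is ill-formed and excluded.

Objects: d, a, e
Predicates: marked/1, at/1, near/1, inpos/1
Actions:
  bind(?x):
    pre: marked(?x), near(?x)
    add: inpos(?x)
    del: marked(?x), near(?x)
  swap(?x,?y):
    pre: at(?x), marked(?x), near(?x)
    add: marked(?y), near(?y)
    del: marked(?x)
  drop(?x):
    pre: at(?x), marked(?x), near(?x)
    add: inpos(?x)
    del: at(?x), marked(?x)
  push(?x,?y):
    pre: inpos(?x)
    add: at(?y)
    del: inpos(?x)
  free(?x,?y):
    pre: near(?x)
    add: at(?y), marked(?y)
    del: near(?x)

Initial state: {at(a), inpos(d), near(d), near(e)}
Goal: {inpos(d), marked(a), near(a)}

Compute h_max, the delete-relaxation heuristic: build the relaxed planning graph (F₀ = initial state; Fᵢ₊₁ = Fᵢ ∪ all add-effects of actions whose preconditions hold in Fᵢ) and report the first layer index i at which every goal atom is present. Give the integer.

F0 = init (4 atoms)
F1 = F0 ∪ {at(d), at(e), marked(a), marked(d), marked(e)}  (9 atoms)
F2 = F1 ∪ {inpos(e), near(a)}  (11 atoms)
goal ⊆ F2  ⇒  h_max = 2

2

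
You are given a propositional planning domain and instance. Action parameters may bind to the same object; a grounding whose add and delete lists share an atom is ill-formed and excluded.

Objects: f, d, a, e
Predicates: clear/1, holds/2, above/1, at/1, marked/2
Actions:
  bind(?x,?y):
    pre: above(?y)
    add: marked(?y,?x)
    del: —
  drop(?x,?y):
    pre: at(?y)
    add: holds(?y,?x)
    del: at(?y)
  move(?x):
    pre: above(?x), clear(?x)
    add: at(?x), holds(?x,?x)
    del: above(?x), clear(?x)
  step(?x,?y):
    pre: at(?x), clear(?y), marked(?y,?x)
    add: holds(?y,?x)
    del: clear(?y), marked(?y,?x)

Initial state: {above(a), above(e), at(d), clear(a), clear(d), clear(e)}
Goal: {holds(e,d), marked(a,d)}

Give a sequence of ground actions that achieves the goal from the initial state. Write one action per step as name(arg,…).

1. bind(d,a)  →  {above(a), above(e), at(d), clear(a), clear(d), clear(e), marked(a,d)}
2. bind(d,e)  →  {above(a), above(e), at(d), clear(a), clear(d), clear(e), marked(a,d), marked(e,d)}
3. step(d,e)  →  {above(a), above(e), at(d), clear(a), clear(d), holds(e,d), marked(a,d)}

bind(d,a); bind(d,e); step(d,e)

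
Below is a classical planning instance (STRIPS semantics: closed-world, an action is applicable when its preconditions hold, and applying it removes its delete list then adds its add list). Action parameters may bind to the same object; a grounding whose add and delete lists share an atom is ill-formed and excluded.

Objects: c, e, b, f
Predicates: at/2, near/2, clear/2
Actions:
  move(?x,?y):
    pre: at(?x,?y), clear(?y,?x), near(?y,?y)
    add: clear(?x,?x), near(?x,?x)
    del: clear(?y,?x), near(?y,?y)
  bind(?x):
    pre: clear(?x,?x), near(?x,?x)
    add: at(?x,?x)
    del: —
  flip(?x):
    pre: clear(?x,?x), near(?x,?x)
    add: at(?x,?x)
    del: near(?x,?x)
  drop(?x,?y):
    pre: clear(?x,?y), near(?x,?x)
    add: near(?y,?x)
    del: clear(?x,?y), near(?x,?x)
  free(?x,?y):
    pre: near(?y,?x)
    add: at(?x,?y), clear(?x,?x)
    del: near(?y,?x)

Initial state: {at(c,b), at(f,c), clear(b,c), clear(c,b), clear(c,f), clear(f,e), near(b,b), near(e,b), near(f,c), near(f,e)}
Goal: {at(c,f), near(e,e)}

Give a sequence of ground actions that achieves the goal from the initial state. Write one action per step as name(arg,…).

1. move(c,b)  →  {at(c,b), at(f,c), clear(c,b), clear(c,c), clear(c,f), clear(f,e), near(c,c), near(e,b), near(f,c), near(f,e)}
2. move(f,c)  →  {at(c,b), at(f,c), clear(c,b), clear(c,c), clear(f,e), clear(f,f), near(e,b), near(f,c), near(f,e), near(f,f)}
3. free(c,f)  →  {at(c,b), at(c,f), at(f,c), clear(c,b), clear(c,c), clear(f,e), clear(f,f), near(e,b), near(f,e), near(f,f)}
4. free(e,f)  →  {at(c,b), at(c,f), at(e,f), at(f,c), clear(c,b), clear(c,c), clear(e,e), clear(f,e), clear(f,f), near(e,b), near(f,f)}
5. move(e,f)  →  {at(c,b), at(c,f), at(e,f), at(f,c), clear(c,b), clear(c,c), clear(e,e), clear(f,f), near(e,b), near(e,e)}

move(c,b); move(f,c); free(c,f); free(e,f); move(e,f)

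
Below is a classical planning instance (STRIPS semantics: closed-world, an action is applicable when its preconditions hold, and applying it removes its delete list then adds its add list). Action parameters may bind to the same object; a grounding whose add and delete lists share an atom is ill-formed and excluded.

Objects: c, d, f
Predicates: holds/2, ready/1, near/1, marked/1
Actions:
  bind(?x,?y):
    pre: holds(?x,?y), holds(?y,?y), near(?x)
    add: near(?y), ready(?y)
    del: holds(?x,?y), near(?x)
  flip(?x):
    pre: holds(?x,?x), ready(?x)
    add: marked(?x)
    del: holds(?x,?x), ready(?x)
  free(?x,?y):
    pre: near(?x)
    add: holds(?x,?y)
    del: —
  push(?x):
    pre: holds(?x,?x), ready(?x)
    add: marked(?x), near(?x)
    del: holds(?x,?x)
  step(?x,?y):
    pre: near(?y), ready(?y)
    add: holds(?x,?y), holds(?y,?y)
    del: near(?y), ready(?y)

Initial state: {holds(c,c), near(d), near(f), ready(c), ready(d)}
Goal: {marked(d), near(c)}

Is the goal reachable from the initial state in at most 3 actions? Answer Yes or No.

Yes

1. free(d,d)  →  {holds(c,c), holds(d,d), near(d), near(f), ready(c), ready(d)}
2. flip(d)  →  {holds(c,c), marked(d), near(d), near(f), ready(c)}
3. push(c)  →  {marked(c), marked(d), near(c), near(d), near(f), ready(c)}
optimal plan length = 3; 3 ≤ 3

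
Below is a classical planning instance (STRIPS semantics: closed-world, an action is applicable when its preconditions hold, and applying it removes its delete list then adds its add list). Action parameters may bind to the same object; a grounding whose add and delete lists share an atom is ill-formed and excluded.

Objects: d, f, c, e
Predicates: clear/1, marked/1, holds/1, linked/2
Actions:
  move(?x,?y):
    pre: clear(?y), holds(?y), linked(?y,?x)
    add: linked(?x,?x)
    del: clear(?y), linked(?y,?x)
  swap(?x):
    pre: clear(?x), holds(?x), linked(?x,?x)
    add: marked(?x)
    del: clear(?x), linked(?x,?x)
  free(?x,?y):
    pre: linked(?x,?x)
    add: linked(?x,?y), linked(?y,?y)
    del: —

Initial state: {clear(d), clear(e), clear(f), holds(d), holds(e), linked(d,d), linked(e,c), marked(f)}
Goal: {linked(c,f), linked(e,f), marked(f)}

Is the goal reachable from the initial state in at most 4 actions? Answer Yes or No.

1. move(c,e)  →  {clear(d), clear(f), holds(d), holds(e), linked(c,c), linked(d,d), marked(f)}
2. free(d,e)  →  {clear(d), clear(f), holds(d), holds(e), linked(c,c), linked(d,d), linked(d,e), linked(e,e), marked(f)}
3. free(c,f)  →  {clear(d), clear(f), holds(d), holds(e), linked(c,c), linked(c,f), linked(d,d), linked(d,e), linked(e,e), linked(f,f), marked(f)}
4. free(e,f)  →  {clear(d), clear(f), holds(d), holds(e), linked(c,c), linked(c,f), linked(d,d), linked(d,e), linked(e,e), linked(e,f), linked(f,f), marked(f)}
optimal plan length = 4; 4 ≤ 4

Yes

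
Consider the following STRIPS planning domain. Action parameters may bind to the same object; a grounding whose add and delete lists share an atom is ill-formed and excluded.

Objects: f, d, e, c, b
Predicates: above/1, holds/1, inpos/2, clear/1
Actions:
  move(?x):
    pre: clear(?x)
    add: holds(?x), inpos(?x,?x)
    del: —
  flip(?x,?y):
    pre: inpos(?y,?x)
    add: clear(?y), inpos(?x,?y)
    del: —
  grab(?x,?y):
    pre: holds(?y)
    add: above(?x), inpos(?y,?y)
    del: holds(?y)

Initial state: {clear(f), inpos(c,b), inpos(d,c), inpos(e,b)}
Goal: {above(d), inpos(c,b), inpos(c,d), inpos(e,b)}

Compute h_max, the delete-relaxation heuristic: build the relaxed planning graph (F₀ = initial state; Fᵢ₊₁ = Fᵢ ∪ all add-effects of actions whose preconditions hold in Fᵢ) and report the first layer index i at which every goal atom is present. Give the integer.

2

F0 = init (4 atoms)
F1 = F0 ∪ {clear(c), clear(d), clear(e), holds(f), inpos(b,c), inpos(b,e), inpos(c,d), inpos(f,f)}  (12 atoms)
F2 = F1 ∪ {above(b), above(c), above(d), above(e), above(f), clear(b), holds(c), holds(d), holds(e), inpos(c,c), inpos(d,d), inpos(e,e)}  (24 atoms)
goal ⊆ F2  ⇒  h_max = 2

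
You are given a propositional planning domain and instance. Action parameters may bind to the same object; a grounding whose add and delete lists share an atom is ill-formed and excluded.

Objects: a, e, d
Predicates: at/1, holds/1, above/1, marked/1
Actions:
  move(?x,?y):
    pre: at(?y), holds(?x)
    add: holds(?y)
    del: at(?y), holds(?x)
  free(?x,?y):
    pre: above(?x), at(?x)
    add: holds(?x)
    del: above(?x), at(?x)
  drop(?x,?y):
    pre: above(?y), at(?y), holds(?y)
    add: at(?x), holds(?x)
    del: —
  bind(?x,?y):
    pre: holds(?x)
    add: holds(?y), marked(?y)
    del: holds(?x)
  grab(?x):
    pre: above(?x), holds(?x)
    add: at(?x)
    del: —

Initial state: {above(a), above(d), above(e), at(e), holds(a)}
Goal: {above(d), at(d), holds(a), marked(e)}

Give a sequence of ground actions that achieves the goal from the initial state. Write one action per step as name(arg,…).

1. bind(a,e)  →  {above(a), above(d), above(e), at(e), holds(e), marked(e)}
2. drop(a,e)  →  {above(a), above(d), above(e), at(a), at(e), holds(a), holds(e), marked(e)}
3. drop(d,a)  →  {above(a), above(d), above(e), at(a), at(d), at(e), holds(a), holds(d), holds(e), marked(e)}

bind(a,e); drop(a,e); drop(d,a)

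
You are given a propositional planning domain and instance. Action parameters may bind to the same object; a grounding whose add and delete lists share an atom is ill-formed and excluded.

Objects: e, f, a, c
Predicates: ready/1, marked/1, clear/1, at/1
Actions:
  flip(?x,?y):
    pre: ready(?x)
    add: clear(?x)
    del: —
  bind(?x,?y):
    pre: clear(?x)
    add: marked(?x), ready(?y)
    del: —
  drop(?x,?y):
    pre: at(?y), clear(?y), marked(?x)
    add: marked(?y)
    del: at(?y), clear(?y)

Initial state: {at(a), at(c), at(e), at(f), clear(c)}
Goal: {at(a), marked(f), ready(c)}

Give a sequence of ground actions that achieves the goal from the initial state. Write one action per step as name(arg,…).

bind(c,f); flip(f,e); bind(f,c)

1. bind(c,f)  →  {at(a), at(c), at(e), at(f), clear(c), marked(c), ready(f)}
2. flip(f,e)  →  {at(a), at(c), at(e), at(f), clear(c), clear(f), marked(c), ready(f)}
3. bind(f,c)  →  {at(a), at(c), at(e), at(f), clear(c), clear(f), marked(c), marked(f), ready(c), ready(f)}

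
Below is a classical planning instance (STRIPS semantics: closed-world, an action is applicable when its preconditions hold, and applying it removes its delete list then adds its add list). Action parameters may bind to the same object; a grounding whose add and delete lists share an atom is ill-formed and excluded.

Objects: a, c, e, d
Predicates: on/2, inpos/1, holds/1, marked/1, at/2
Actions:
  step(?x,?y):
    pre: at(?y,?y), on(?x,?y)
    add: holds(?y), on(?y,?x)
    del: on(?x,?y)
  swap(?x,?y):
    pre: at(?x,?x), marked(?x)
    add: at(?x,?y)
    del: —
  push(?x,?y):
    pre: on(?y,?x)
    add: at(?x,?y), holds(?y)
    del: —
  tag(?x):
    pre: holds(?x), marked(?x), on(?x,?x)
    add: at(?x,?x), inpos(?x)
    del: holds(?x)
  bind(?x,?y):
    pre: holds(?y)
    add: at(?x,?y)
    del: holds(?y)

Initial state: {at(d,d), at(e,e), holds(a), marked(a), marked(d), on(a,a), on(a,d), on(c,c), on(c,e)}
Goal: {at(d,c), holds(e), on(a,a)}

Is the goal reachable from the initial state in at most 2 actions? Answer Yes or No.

Yes

1. step(c,e)  →  {at(d,d), at(e,e), holds(a), holds(e), marked(a), marked(d), on(a,a), on(a,d), on(c,c), on(e,c)}
2. swap(d,c)  →  {at(d,c), at(d,d), at(e,e), holds(a), holds(e), marked(a), marked(d), on(a,a), on(a,d), on(c,c), on(e,c)}
optimal plan length = 2; 2 ≤ 2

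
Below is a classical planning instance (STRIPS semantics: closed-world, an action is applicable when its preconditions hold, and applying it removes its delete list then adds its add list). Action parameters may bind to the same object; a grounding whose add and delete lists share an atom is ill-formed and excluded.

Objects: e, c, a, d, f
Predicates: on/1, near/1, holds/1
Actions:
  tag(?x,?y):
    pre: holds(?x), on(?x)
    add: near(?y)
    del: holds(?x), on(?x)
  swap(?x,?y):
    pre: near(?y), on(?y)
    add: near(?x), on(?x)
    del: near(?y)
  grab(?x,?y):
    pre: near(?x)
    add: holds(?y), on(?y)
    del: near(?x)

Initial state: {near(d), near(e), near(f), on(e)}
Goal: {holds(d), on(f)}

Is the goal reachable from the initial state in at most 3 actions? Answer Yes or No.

Yes

1. swap(f,e)  →  {near(d), near(f), on(e), on(f)}
2. grab(d,d)  →  {holds(d), near(f), on(d), on(e), on(f)}
optimal plan length = 2; 2 ≤ 3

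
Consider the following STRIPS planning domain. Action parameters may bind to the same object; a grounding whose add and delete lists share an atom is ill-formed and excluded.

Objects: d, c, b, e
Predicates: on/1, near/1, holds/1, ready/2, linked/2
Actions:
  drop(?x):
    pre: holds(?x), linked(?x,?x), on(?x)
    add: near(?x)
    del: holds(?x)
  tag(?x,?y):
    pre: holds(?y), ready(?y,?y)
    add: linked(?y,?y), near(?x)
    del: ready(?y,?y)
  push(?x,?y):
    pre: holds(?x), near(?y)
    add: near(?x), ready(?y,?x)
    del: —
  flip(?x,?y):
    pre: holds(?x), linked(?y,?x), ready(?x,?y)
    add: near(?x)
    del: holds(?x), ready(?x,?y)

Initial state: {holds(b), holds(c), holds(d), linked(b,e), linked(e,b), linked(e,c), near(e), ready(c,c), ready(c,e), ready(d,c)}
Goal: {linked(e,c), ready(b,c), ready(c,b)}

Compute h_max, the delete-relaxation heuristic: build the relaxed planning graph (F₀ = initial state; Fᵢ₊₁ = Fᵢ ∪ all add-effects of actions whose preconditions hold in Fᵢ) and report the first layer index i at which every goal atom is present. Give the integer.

F0 = init (10 atoms)
F1 = F0 ∪ {linked(c,c), near(b), near(c), near(d), ready(e,b), ready(e,c), ready(e,d)}  (17 atoms)
F2 = F1 ∪ {ready(b,b), ready(b,c), ready(b,d), ready(c,b), ready(c,d), ready(d,b), ready(d,d)}  (24 atoms)
goal ⊆ F2  ⇒  h_max = 2

2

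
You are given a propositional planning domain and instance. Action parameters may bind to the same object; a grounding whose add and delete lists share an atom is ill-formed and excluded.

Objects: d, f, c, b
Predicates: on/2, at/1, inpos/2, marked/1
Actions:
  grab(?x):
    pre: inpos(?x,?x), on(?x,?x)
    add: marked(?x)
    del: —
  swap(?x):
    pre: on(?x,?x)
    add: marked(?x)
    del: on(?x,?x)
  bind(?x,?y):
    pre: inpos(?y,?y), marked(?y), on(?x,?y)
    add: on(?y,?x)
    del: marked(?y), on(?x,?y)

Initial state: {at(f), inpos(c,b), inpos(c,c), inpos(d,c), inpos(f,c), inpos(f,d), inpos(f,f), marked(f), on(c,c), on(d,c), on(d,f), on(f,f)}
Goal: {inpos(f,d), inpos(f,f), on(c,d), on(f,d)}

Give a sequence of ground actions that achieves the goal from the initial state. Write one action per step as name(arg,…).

grab(c); bind(d,f); bind(d,c)

1. grab(c)  →  {at(f), inpos(c,b), inpos(c,c), inpos(d,c), inpos(f,c), inpos(f,d), inpos(f,f), marked(c), marked(f), on(c,c), on(d,c), on(d,f), on(f,f)}
2. bind(d,f)  →  {at(f), inpos(c,b), inpos(c,c), inpos(d,c), inpos(f,c), inpos(f,d), inpos(f,f), marked(c), on(c,c), on(d,c), on(f,d), on(f,f)}
3. bind(d,c)  →  {at(f), inpos(c,b), inpos(c,c), inpos(d,c), inpos(f,c), inpos(f,d), inpos(f,f), on(c,c), on(c,d), on(f,d), on(f,f)}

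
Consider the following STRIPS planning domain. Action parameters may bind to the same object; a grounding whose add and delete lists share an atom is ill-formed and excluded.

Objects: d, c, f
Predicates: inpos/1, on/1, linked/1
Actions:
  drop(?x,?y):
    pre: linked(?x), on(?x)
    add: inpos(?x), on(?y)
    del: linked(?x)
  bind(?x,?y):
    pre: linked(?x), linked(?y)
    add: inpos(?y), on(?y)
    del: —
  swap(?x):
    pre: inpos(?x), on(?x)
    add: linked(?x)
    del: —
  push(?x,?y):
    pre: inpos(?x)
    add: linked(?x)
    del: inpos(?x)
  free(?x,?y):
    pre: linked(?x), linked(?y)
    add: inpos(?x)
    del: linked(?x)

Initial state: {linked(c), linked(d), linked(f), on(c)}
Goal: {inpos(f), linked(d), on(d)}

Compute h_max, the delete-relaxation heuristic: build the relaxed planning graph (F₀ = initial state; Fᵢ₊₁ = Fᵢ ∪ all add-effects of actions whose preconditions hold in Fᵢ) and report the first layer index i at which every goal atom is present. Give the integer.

1

F0 = init (4 atoms)
F1 = F0 ∪ {inpos(c), inpos(d), inpos(f), on(d), on(f)}  (9 atoms)
goal ⊆ F1  ⇒  h_max = 1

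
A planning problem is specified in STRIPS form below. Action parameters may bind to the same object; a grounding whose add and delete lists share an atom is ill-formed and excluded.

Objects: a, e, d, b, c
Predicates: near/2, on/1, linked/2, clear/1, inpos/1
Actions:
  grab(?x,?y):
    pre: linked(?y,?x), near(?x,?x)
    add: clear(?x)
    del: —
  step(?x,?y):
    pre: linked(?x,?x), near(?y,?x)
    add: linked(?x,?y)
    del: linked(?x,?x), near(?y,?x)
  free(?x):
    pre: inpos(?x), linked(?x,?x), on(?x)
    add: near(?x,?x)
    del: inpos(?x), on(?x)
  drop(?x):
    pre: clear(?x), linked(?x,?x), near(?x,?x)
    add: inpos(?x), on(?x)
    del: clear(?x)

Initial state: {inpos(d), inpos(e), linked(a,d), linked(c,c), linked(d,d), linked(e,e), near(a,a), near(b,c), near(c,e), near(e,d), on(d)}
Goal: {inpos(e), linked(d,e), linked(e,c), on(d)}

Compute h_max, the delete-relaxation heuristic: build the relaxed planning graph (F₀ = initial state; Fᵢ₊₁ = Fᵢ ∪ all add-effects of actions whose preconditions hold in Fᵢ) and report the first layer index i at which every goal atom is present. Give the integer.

F0 = init (11 atoms)
F1 = F0 ∪ {linked(c,b), linked(d,e), linked(e,c), near(d,d)}  (15 atoms)
goal ⊆ F1  ⇒  h_max = 1

1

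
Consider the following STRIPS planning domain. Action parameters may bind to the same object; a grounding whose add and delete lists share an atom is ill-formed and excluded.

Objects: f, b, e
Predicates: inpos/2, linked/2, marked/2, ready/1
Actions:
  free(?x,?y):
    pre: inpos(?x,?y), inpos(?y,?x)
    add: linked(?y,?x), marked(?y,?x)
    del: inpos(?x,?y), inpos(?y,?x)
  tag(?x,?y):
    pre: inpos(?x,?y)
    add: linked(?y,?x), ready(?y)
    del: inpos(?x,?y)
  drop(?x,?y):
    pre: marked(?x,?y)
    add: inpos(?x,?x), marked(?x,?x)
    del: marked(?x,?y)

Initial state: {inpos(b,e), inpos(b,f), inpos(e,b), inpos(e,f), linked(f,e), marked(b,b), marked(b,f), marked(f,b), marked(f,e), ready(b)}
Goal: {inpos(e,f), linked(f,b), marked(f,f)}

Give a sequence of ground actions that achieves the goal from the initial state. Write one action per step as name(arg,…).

tag(b,f); drop(f,b)

1. tag(b,f)  →  {inpos(b,e), inpos(e,b), inpos(e,f), linked(f,b), linked(f,e), marked(b,b), marked(b,f), marked(f,b), marked(f,e), ready(b), ready(f)}
2. drop(f,b)  →  {inpos(b,e), inpos(e,b), inpos(e,f), inpos(f,f), linked(f,b), linked(f,e), marked(b,b), marked(b,f), marked(f,e), marked(f,f), ready(b), ready(f)}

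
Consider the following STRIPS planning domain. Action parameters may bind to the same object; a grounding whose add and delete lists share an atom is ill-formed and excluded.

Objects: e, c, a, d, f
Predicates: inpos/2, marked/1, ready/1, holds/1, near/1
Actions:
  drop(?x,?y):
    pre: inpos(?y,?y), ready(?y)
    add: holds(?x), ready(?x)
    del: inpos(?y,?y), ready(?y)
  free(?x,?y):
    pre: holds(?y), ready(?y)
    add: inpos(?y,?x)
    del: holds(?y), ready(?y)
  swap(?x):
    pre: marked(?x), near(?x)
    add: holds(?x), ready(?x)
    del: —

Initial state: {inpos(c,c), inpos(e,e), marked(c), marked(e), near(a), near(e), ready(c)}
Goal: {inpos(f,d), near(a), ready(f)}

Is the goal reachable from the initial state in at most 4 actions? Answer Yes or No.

Yes

1. drop(f,c)  →  {holds(f), inpos(e,e), marked(c), marked(e), near(a), near(e), ready(f)}
2. free(d,f)  →  {inpos(e,e), inpos(f,d), marked(c), marked(e), near(a), near(e)}
3. swap(e)  →  {holds(e), inpos(e,e), inpos(f,d), marked(c), marked(e), near(a), near(e), ready(e)}
4. drop(f,e)  →  {holds(e), holds(f), inpos(f,d), marked(c), marked(e), near(a), near(e), ready(f)}
optimal plan length = 4; 4 ≤ 4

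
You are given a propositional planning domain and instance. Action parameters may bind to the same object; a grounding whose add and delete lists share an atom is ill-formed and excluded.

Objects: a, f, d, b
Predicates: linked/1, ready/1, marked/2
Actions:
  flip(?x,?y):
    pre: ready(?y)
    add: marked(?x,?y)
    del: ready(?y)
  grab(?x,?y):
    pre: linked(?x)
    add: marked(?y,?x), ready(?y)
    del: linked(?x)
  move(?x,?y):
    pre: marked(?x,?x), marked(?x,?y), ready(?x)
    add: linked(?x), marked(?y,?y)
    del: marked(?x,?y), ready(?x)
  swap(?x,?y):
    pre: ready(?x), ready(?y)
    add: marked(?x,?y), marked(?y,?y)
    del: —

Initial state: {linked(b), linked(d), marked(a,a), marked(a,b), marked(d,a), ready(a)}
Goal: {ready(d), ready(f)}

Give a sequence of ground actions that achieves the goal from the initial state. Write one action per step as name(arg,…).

grab(d,f); grab(b,d)

1. grab(d,f)  →  {linked(b), marked(a,a), marked(a,b), marked(d,a), marked(f,d), ready(a), ready(f)}
2. grab(b,d)  →  {marked(a,a), marked(a,b), marked(d,a), marked(d,b), marked(f,d), ready(a), ready(d), ready(f)}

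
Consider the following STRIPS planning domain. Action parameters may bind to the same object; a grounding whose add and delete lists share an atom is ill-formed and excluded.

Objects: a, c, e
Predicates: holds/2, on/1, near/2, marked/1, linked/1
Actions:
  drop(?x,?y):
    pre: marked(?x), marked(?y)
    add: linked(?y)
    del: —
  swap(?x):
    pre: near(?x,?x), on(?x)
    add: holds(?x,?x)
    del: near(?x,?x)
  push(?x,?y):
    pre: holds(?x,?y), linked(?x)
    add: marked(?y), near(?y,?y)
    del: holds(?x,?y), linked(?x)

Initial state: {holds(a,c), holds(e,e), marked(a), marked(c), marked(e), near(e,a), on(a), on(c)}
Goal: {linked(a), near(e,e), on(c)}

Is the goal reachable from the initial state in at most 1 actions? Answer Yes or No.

1. drop(a,a)  →  {holds(a,c), holds(e,e), linked(a), marked(a), marked(c), marked(e), near(e,a), on(a), on(c)}
2. drop(a,e)  →  {holds(a,c), holds(e,e), linked(a), linked(e), marked(a), marked(c), marked(e), near(e,a), on(a), on(c)}
3. push(e,e)  →  {holds(a,c), linked(a), marked(a), marked(c), marked(e), near(e,a), near(e,e), on(a), on(c)}
optimal plan length = 3; 3 > 1

No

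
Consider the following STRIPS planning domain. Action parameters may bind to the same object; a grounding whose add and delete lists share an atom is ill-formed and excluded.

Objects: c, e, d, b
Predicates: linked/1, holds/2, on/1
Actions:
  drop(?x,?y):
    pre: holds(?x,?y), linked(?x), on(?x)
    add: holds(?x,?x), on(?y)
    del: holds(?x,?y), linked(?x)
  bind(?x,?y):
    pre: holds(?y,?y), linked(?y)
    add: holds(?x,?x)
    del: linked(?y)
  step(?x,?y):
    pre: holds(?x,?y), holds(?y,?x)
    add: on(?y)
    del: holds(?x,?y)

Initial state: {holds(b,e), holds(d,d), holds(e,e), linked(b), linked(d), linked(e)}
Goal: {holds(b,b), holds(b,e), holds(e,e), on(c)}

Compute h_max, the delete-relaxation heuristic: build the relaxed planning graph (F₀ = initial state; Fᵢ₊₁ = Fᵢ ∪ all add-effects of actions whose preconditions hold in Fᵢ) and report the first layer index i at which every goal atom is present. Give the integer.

F0 = init (6 atoms)
F1 = F0 ∪ {holds(b,b), holds(c,c), on(d), on(e)}  (10 atoms)
F2 = F1 ∪ {on(b), on(c)}  (12 atoms)
goal ⊆ F2  ⇒  h_max = 2

2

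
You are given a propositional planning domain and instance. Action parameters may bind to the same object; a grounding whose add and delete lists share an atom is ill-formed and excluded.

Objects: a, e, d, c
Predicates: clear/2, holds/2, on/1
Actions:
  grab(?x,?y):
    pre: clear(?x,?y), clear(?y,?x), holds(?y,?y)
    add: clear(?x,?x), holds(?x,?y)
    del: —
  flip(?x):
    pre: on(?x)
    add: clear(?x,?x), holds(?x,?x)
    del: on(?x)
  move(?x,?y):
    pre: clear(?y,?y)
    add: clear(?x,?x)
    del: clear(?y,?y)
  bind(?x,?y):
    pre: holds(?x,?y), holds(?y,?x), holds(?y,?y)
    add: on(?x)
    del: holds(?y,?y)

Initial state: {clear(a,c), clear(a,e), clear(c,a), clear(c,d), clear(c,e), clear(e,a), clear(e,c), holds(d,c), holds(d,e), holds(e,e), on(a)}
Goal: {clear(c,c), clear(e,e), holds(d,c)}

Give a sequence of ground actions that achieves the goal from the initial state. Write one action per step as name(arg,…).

grab(a,e); grab(c,e); move(e,a)

1. grab(a,e)  →  {clear(a,a), clear(a,c), clear(a,e), clear(c,a), clear(c,d), clear(c,e), clear(e,a), clear(e,c), holds(a,e), holds(d,c), holds(d,e), holds(e,e), on(a)}
2. grab(c,e)  →  {clear(a,a), clear(a,c), clear(a,e), clear(c,a), clear(c,c), clear(c,d), clear(c,e), clear(e,a), clear(e,c), holds(a,e), holds(c,e), holds(d,c), holds(d,e), holds(e,e), on(a)}
3. move(e,a)  →  {clear(a,c), clear(a,e), clear(c,a), clear(c,c), clear(c,d), clear(c,e), clear(e,a), clear(e,c), clear(e,e), holds(a,e), holds(c,e), holds(d,c), holds(d,e), holds(e,e), on(a)}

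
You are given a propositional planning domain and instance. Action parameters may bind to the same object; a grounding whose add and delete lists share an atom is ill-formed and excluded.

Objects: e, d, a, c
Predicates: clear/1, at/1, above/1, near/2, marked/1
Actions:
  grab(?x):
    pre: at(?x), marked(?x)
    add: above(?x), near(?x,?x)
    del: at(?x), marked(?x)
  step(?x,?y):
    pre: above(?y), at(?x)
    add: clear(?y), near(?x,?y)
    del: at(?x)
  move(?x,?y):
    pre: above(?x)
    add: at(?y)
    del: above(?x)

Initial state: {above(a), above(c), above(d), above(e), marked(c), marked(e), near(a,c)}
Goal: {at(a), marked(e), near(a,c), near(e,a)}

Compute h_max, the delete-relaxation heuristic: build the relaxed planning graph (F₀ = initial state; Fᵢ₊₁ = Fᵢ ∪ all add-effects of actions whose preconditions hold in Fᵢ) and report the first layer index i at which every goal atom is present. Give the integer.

F0 = init (7 atoms)
F1 = F0 ∪ {at(a), at(c), at(d), at(e)}  (11 atoms)
F2 = F1 ∪ {clear(a), clear(c), clear(d), clear(e), near(a,a), near(a,d), near(a,e), near(c,a), near(c,c), near(c,d), near(c,e), near(d,a), near(d,c), near(d,d), near(d,e), near(e,a), near(e,c), near(e,d), near(e,e)}  (30 atoms)
goal ⊆ F2  ⇒  h_max = 2

2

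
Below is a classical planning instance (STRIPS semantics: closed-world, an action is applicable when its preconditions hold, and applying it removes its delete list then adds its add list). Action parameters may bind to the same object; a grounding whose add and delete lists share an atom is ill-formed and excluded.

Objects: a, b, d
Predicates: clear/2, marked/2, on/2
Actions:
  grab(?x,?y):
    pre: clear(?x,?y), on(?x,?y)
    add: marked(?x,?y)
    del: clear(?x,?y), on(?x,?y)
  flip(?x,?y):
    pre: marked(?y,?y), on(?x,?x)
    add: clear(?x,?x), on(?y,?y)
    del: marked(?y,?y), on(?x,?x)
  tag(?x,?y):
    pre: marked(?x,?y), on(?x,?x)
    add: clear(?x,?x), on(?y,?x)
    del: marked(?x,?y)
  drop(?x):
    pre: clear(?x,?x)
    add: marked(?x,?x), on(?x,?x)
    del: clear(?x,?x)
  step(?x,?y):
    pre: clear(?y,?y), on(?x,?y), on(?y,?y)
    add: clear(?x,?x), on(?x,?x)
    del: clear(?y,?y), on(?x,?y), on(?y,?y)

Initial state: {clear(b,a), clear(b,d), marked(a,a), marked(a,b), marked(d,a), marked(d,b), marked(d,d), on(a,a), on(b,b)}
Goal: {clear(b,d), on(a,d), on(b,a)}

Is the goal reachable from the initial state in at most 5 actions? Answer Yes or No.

Yes

1. flip(b,d)  →  {clear(b,a), clear(b,b), clear(b,d), marked(a,a), marked(a,b), marked(d,a), marked(d,b), on(a,a), on(d,d)}
2. tag(a,b)  →  {clear(a,a), clear(b,a), clear(b,b), clear(b,d), marked(a,a), marked(d,a), marked(d,b), on(a,a), on(b,a), on(d,d)}
3. tag(d,a)  →  {clear(a,a), clear(b,a), clear(b,b), clear(b,d), clear(d,d), marked(a,a), marked(d,b), on(a,a), on(a,d), on(b,a), on(d,d)}
optimal plan length = 3; 3 ≤ 5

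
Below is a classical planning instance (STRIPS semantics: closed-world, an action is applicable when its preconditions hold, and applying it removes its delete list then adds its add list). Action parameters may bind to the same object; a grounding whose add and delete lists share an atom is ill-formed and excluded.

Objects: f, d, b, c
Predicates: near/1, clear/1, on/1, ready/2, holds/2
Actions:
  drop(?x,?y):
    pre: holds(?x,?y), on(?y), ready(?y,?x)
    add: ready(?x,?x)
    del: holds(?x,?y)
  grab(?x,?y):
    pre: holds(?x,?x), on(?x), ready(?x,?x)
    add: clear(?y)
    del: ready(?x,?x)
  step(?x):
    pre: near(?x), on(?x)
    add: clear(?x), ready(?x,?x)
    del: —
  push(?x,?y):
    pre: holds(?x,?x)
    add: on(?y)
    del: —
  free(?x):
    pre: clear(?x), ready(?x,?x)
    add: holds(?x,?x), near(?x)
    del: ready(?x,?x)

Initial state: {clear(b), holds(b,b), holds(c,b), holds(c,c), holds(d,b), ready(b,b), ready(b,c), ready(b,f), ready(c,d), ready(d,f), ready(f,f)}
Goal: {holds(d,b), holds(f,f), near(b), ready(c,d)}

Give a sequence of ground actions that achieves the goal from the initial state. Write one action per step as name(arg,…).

1. push(b,b)  →  {clear(b), holds(b,b), holds(c,b), holds(c,c), holds(d,b), on(b), ready(b,b), ready(b,c), ready(b,f), ready(c,d), ready(d,f), ready(f,f)}
2. free(b)  →  {clear(b), holds(b,b), holds(c,b), holds(c,c), holds(d,b), near(b), on(b), ready(b,c), ready(b,f), ready(c,d), ready(d,f), ready(f,f)}
3. step(b)  →  {clear(b), holds(b,b), holds(c,b), holds(c,c), holds(d,b), near(b), on(b), ready(b,b), ready(b,c), ready(b,f), ready(c,d), ready(d,f), ready(f,f)}
4. grab(b,f)  →  {clear(b), clear(f), holds(b,b), holds(c,b), holds(c,c), holds(d,b), near(b), on(b), ready(b,c), ready(b,f), ready(c,d), ready(d,f), ready(f,f)}
5. free(f)  →  {clear(b), clear(f), holds(b,b), holds(c,b), holds(c,c), holds(d,b), holds(f,f), near(b), near(f), on(b), ready(b,c), ready(b,f), ready(c,d), ready(d,f)}

push(b,b); free(b); step(b); grab(b,f); free(f)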